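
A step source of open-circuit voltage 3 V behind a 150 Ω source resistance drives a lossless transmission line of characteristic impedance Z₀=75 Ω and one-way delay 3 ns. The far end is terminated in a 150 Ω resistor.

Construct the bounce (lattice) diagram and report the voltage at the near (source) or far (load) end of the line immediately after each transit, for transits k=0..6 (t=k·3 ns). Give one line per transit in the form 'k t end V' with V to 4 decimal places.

0 0 source 1.0000
1 3 load 1.3333
2 6 source 1.4444
3 9 load 1.4815
4 12 source 1.4938
5 15 load 1.4979
6 18 source 1.4993

Γ_L=0.333333, Γ_S=0.333333; launch V₁=3·75/225=1.000000
k=0 src: V=1.0000
k=1 load: inc=1.000000, refl=1.000000·0.333333=0.3333; V=0.000000+1.000000+0.333333=1.3333
k=2 src: inc=0.333333, refl=0.333333·0.333333=0.1111; V=1.000000+0.333333+0.111111=1.4444
k=3 load: inc=0.111111, refl=0.111111·0.333333=0.0370; V=1.333333+0.111111+0.037037=1.4815
k=4 src: inc=0.037037, refl=0.037037·0.333333=0.0123; V=1.444444+0.037037+0.012346=1.4938
k=5 load: inc=0.012346, refl=0.012346·0.333333=0.0041; V=1.481481+0.012346+0.004115=1.4979
k=6 src: inc=0.004115, refl=0.004115·0.333333=0.0014; V=1.493827+0.004115+0.001372=1.4993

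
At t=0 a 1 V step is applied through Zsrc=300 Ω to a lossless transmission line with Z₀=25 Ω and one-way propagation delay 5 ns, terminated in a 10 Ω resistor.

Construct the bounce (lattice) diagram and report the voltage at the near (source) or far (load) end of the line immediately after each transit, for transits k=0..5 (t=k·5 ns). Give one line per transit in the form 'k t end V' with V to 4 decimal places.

Γ_L=-0.428571, Γ_S=0.846154; launch V₁=1·25/325=0.076923
k=0 src: V=0.0769
k=1 load: inc=0.076923, refl=0.076923·-0.428571=-0.0330; V=0.000000+0.076923+-0.032967=0.0440
k=2 src: inc=-0.032967, refl=-0.032967·0.846154=-0.0279; V=0.076923+-0.032967+-0.027895=0.0161
k=3 load: inc=-0.027895, refl=-0.027895·-0.428571=0.0120; V=0.043956+-0.027895+0.011955=0.0280
k=4 src: inc=0.011955, refl=0.011955·0.846154=0.0101; V=0.016061+0.011955+0.010116=0.0381
k=5 load: inc=0.010116, refl=0.010116·-0.428571=-0.0043; V=0.028016+0.010116+-0.004335=0.0338

0 0 source 0.0769
1 5 load 0.0440
2 10 source 0.0161
3 15 load 0.0280
4 20 source 0.0381
5 25 load 0.0338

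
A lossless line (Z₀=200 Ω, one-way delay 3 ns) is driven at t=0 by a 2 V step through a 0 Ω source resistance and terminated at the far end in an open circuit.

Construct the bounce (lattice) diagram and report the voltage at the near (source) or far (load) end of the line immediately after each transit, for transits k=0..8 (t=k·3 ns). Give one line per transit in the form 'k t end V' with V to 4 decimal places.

0 0 source 2.0000
1 3 load 4.0000
2 6 source 2.0000
3 9 load 0.0000
4 12 source 2.0000
5 15 load 4.0000
6 18 source 2.0000
7 21 load 0.0000
8 24 source 2.0000

Γ_L=1.000000, Γ_S=-1.000000; launch V₁=2·200/200=2.000000
k=0 src: V=2.0000
k=1 load: inc=2.000000, refl=2.000000·1.000000=2.0000; V=0.000000+2.000000+2.000000=4.0000
k=2 src: inc=2.000000, refl=2.000000·-1.000000=-2.0000; V=2.000000+2.000000+-2.000000=2.0000
k=3 load: inc=-2.000000, refl=-2.000000·1.000000=-2.0000; V=4.000000+-2.000000+-2.000000=0.0000
k=4 src: inc=-2.000000, refl=-2.000000·-1.000000=2.0000; V=2.000000+-2.000000+2.000000=2.0000
k=5 load: inc=2.000000, refl=2.000000·1.000000=2.0000; V=0.000000+2.000000+2.000000=4.0000
k=6 src: inc=2.000000, refl=2.000000·-1.000000=-2.0000; V=2.000000+2.000000+-2.000000=2.0000
k=7 load: inc=-2.000000, refl=-2.000000·1.000000=-2.0000; V=4.000000+-2.000000+-2.000000=0.0000
k=8 src: inc=-2.000000, refl=-2.000000·-1.000000=2.0000; V=2.000000+-2.000000+2.000000=2.0000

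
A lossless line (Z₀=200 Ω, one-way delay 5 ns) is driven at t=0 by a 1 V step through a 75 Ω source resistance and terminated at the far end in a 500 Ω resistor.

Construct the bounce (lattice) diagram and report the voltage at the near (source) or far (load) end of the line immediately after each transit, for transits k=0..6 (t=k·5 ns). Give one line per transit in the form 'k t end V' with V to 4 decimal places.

0 0 source 0.7273
1 5 load 1.0390
2 10 source 0.8973
3 15 load 0.8366
4 20 source 0.8642
5 25 load 0.8760
6 30 source 0.8706

Γ_L=0.428571, Γ_S=-0.454545; launch V₁=1·200/275=0.727273
k=0 src: V=0.7273
k=1 load: inc=0.727273, refl=0.727273·0.428571=0.3117; V=0.000000+0.727273+0.311688=1.0390
k=2 src: inc=0.311688, refl=0.311688·-0.454545=-0.1417; V=0.727273+0.311688+-0.141677=0.8973
k=3 load: inc=-0.141677, refl=-0.141677·0.428571=-0.0607; V=1.038961+-0.141677+-0.060719=0.8366
k=4 src: inc=-0.060719, refl=-0.060719·-0.454545=0.0276; V=0.897285+-0.060719+0.027599=0.8642
k=5 load: inc=0.027599, refl=0.027599·0.428571=0.0118; V=0.836566+0.027599+0.011828=0.8760
k=6 src: inc=0.011828, refl=0.011828·-0.454545=-0.0054; V=0.864165+0.011828+-0.005376=0.8706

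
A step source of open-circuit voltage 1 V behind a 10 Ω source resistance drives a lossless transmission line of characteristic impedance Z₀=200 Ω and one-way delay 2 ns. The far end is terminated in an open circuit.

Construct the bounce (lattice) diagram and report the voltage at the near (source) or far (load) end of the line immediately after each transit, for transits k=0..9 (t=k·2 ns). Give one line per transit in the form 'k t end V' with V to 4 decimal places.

0 0 source 0.9524
1 2 load 1.9048
2 4 source 1.0431
3 6 load 0.1814
4 8 source 0.9610
5 10 load 1.7406
6 12 source 1.0353
7 14 load 0.3299
8 16 source 0.9681
9 18 load 1.6063

Γ_L=1.000000, Γ_S=-0.904762; launch V₁=1·200/210=0.952381
k=0 src: V=0.9524
k=1 load: inc=0.952381, refl=0.952381·1.000000=0.9524; V=0.000000+0.952381+0.952381=1.9048
k=2 src: inc=0.952381, refl=0.952381·-0.904762=-0.8617; V=0.952381+0.952381+-0.861678=1.0431
k=3 load: inc=-0.861678, refl=-0.861678·1.000000=-0.8617; V=1.904762+-0.861678+-0.861678=0.1814
k=4 src: inc=-0.861678, refl=-0.861678·-0.904762=0.7796; V=1.043084+-0.861678+0.779613=0.9610
k=5 load: inc=0.779613, refl=0.779613·1.000000=0.7796; V=0.181406+0.779613+0.779613=1.7406
k=6 src: inc=0.779613, refl=0.779613·-0.904762=-0.7054; V=0.961019+0.779613+-0.705365=1.0353
k=7 load: inc=-0.705365, refl=-0.705365·1.000000=-0.7054; V=1.740633+-0.705365+-0.705365=0.3299
k=8 src: inc=-0.705365, refl=-0.705365·-0.904762=0.6382; V=1.035268+-0.705365+0.638187=0.9681
k=9 load: inc=0.638187, refl=0.638187·1.000000=0.6382; V=0.329904+0.638187+0.638187=1.6063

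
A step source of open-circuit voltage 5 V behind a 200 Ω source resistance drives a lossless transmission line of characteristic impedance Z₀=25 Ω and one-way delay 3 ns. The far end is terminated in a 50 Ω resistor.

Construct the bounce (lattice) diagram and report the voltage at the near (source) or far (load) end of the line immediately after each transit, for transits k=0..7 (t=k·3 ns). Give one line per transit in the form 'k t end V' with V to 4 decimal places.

Γ_L=0.333333, Γ_S=0.777778; launch V₁=5·25/225=0.555556
k=0 src: V=0.5556
k=1 load: inc=0.555556, refl=0.555556·0.333333=0.1852; V=0.000000+0.555556+0.185185=0.7407
k=2 src: inc=0.185185, refl=0.185185·0.777778=0.1440; V=0.555556+0.185185+0.144033=0.8848
k=3 load: inc=0.144033, refl=0.144033·0.333333=0.0480; V=0.740741+0.144033+0.048011=0.9328
k=4 src: inc=0.048011, refl=0.048011·0.777778=0.0373; V=0.884774+0.048011+0.037342=0.9701
k=5 load: inc=0.037342, refl=0.037342·0.333333=0.0124; V=0.932785+0.037342+0.012447=0.9826
k=6 src: inc=0.012447, refl=0.012447·0.777778=0.0097; V=0.970127+0.012447+0.009681=0.9923
k=7 load: inc=0.009681, refl=0.009681·0.333333=0.0032; V=0.982574+0.009681+0.003227=0.9955

0 0 source 0.5556
1 3 load 0.7407
2 6 source 0.8848
3 9 load 0.9328
4 12 source 0.9701
5 15 load 0.9826
6 18 source 0.9923
7 21 load 0.9955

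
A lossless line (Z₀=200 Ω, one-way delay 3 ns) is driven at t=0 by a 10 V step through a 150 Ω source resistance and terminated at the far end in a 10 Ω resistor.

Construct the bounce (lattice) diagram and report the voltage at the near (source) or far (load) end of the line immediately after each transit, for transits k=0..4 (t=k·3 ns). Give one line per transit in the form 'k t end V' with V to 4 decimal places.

Γ_L=-0.904762, Γ_S=-0.142857; launch V₁=10·200/350=5.714286
k=0 src: V=5.7143
k=1 load: inc=5.714286, refl=5.714286·-0.904762=-5.1701; V=0.000000+5.714286+-5.170068=0.5442
k=2 src: inc=-5.170068, refl=-5.170068·-0.142857=0.7386; V=5.714286+-5.170068+0.738581=1.2828
k=3 load: inc=0.738581, refl=0.738581·-0.904762=-0.6682; V=0.544218+0.738581+-0.668240=0.6146
k=4 src: inc=-0.668240, refl=-0.668240·-0.142857=0.0955; V=1.282799+-0.668240+0.095463=0.7100

0 0 source 5.7143
1 3 load 0.5442
2 6 source 1.2828
3 9 load 0.6146
4 12 source 0.7100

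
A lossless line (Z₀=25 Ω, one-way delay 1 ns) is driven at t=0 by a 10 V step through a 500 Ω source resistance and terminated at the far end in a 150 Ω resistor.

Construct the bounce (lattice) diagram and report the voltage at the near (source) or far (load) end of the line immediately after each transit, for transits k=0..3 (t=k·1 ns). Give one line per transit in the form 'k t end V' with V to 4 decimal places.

0 0 source 0.4762
1 1 load 0.8163
2 2 source 1.1241
3 3 load 1.3439

Γ_L=0.714286, Γ_S=0.904762; launch V₁=10·25/525=0.476190
k=0 src: V=0.4762
k=1 load: inc=0.476190, refl=0.476190·0.714286=0.3401; V=0.000000+0.476190+0.340136=0.8163
k=2 src: inc=0.340136, refl=0.340136·0.904762=0.3077; V=0.476190+0.340136+0.307742=1.1241
k=3 load: inc=0.307742, refl=0.307742·0.714286=0.2198; V=0.816327+0.307742+0.219816=1.3439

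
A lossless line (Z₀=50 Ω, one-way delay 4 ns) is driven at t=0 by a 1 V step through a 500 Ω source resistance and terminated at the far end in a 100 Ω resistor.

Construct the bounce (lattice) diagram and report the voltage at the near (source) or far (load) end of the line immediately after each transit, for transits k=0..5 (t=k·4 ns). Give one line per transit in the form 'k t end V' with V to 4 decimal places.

0 0 source 0.0909
1 4 load 0.1212
2 8 source 0.1460
3 12 load 0.1543
4 16 source 0.1610
5 20 load 0.1633

Γ_L=0.333333, Γ_S=0.818182; launch V₁=1·50/550=0.090909
k=0 src: V=0.0909
k=1 load: inc=0.090909, refl=0.090909·0.333333=0.0303; V=0.000000+0.090909+0.030303=0.1212
k=2 src: inc=0.030303, refl=0.030303·0.818182=0.0248; V=0.090909+0.030303+0.024793=0.1460
k=3 load: inc=0.024793, refl=0.024793·0.333333=0.0083; V=0.121212+0.024793+0.008264=0.1543
k=4 src: inc=0.008264, refl=0.008264·0.818182=0.0068; V=0.146006+0.008264+0.006762=0.1610
k=5 load: inc=0.006762, refl=0.006762·0.333333=0.0023; V=0.154270+0.006762+0.002254=0.1633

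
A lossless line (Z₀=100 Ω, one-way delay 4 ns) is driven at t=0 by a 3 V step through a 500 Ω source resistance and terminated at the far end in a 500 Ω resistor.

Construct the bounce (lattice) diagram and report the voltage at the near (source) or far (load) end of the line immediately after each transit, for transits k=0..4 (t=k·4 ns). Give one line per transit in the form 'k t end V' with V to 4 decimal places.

Γ_L=0.666667, Γ_S=0.666667; launch V₁=3·100/600=0.500000
k=0 src: V=0.5000
k=1 load: inc=0.500000, refl=0.500000·0.666667=0.3333; V=0.000000+0.500000+0.333333=0.8333
k=2 src: inc=0.333333, refl=0.333333·0.666667=0.2222; V=0.500000+0.333333+0.222222=1.0556
k=3 load: inc=0.222222, refl=0.222222·0.666667=0.1481; V=0.833333+0.222222+0.148148=1.2037
k=4 src: inc=0.148148, refl=0.148148·0.666667=0.0988; V=1.055556+0.148148+0.098765=1.3025

0 0 source 0.5000
1 4 load 0.8333
2 8 source 1.0556
3 12 load 1.2037
4 16 source 1.3025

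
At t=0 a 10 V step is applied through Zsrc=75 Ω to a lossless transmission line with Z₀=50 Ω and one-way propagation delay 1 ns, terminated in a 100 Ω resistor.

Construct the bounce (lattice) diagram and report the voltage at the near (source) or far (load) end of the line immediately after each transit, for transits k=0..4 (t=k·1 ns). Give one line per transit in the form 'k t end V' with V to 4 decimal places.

Γ_L=0.333333, Γ_S=0.200000; launch V₁=10·50/125=4.000000
k=0 src: V=4.0000
k=1 load: inc=4.000000, refl=4.000000·0.333333=1.3333; V=0.000000+4.000000+1.333333=5.3333
k=2 src: inc=1.333333, refl=1.333333·0.200000=0.2667; V=4.000000+1.333333+0.266667=5.6000
k=3 load: inc=0.266667, refl=0.266667·0.333333=0.0889; V=5.333333+0.266667+0.088889=5.6889
k=4 src: inc=0.088889, refl=0.088889·0.200000=0.0178; V=5.600000+0.088889+0.017778=5.7067

0 0 source 4.0000
1 1 load 5.3333
2 2 source 5.6000
3 3 load 5.6889
4 4 source 5.7067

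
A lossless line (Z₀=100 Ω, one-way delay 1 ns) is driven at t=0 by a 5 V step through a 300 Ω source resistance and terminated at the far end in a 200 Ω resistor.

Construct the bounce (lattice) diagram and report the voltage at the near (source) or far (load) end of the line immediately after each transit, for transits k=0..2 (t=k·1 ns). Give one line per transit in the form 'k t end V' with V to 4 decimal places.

Γ_L=0.333333, Γ_S=0.500000; launch V₁=5·100/400=1.250000
k=0 src: V=1.2500
k=1 load: inc=1.250000, refl=1.250000·0.333333=0.4167; V=0.000000+1.250000+0.416667=1.6667
k=2 src: inc=0.416667, refl=0.416667·0.500000=0.2083; V=1.250000+0.416667+0.208333=1.8750

0 0 source 1.2500
1 1 load 1.6667
2 2 source 1.8750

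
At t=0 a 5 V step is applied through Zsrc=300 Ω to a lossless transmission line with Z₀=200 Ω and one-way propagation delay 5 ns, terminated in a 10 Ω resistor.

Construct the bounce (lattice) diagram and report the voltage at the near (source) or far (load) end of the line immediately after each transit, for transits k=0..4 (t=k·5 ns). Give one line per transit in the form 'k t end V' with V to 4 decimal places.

Γ_L=-0.904762, Γ_S=0.200000; launch V₁=5·200/500=2.000000
k=0 src: V=2.0000
k=1 load: inc=2.000000, refl=2.000000·-0.904762=-1.8095; V=0.000000+2.000000+-1.809524=0.1905
k=2 src: inc=-1.809524, refl=-1.809524·0.200000=-0.3619; V=2.000000+-1.809524+-0.361905=-0.1714
k=3 load: inc=-0.361905, refl=-0.361905·-0.904762=0.3274; V=0.190476+-0.361905+0.327438=0.1560
k=4 src: inc=0.327438, refl=0.327438·0.200000=0.0655; V=-0.171429+0.327438+0.065488=0.2215

0 0 source 2.0000
1 5 load 0.1905
2 10 source -0.1714
3 15 load 0.1560
4 20 source 0.2215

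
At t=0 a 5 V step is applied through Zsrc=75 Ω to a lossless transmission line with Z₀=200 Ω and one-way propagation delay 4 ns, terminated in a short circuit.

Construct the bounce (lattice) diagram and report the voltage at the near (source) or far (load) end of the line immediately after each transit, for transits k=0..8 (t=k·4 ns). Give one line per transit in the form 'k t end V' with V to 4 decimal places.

Γ_L=-1.000000, Γ_S=-0.454545; launch V₁=5·200/275=3.636364
k=0 src: V=3.6364
k=1 load: inc=3.636364, refl=3.636364·-1.000000=-3.6364; V=0.000000+3.636364+-3.636364=0.0000
k=2 src: inc=-3.636364, refl=-3.636364·-0.454545=1.6529; V=3.636364+-3.636364+1.652893=1.6529
k=3 load: inc=1.652893, refl=1.652893·-1.000000=-1.6529; V=0.000000+1.652893+-1.652893=0.0000
k=4 src: inc=-1.652893, refl=-1.652893·-0.454545=0.7513; V=1.652893+-1.652893+0.751315=0.7513
k=5 load: inc=0.751315, refl=0.751315·-1.000000=-0.7513; V=0.000000+0.751315+-0.751315=0.0000
k=6 src: inc=-0.751315, refl=-0.751315·-0.454545=0.3415; V=0.751315+-0.751315+0.341507=0.3415
k=7 load: inc=0.341507, refl=0.341507·-1.000000=-0.3415; V=0.000000+0.341507+-0.341507=0.0000
k=8 src: inc=-0.341507, refl=-0.341507·-0.454545=0.1552; V=0.341507+-0.341507+0.155230=0.1552

0 0 source 3.6364
1 4 load 0.0000
2 8 source 1.6529
3 12 load 0.0000
4 16 source 0.7513
5 20 load 0.0000
6 24 source 0.3415
7 28 load 0.0000
8 32 source 0.1552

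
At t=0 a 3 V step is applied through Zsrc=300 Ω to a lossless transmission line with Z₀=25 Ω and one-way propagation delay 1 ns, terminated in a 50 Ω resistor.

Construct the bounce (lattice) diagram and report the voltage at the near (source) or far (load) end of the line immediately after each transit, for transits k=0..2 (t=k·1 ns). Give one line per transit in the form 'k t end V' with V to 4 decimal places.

0 0 source 0.2308
1 1 load 0.3077
2 2 source 0.3728

Γ_L=0.333333, Γ_S=0.846154; launch V₁=3·25/325=0.230769
k=0 src: V=0.2308
k=1 load: inc=0.230769, refl=0.230769·0.333333=0.0769; V=0.000000+0.230769+0.076923=0.3077
k=2 src: inc=0.076923, refl=0.076923·0.846154=0.0651; V=0.230769+0.076923+0.065089=0.3728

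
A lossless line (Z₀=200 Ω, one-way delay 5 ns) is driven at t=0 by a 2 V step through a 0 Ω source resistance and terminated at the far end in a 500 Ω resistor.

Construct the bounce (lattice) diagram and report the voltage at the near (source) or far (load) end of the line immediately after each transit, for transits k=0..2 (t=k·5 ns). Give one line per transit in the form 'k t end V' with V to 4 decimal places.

0 0 source 2.0000
1 5 load 2.8571
2 10 source 2.0000

Γ_L=0.428571, Γ_S=-1.000000; launch V₁=2·200/200=2.000000
k=0 src: V=2.0000
k=1 load: inc=2.000000, refl=2.000000·0.428571=0.8571; V=0.000000+2.000000+0.857143=2.8571
k=2 src: inc=0.857143, refl=0.857143·-1.000000=-0.8571; V=2.000000+0.857143+-0.857143=2.0000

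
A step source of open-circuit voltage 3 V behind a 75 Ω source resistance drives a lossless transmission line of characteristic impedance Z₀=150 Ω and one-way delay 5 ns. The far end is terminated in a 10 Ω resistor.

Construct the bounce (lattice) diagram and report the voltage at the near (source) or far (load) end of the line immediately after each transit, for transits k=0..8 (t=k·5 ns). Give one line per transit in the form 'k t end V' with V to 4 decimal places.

0 0 source 2.0000
1 5 load 0.2500
2 10 source 0.8333
3 15 load 0.3229
4 20 source 0.4931
5 25 load 0.3442
6 30 source 0.3938
7 35 load 0.3504
8 40 source 0.3649

Γ_L=-0.875000, Γ_S=-0.333333; launch V₁=3·150/225=2.000000
k=0 src: V=2.0000
k=1 load: inc=2.000000, refl=2.000000·-0.875000=-1.7500; V=0.000000+2.000000+-1.750000=0.2500
k=2 src: inc=-1.750000, refl=-1.750000·-0.333333=0.5833; V=2.000000+-1.750000+0.583333=0.8333
k=3 load: inc=0.583333, refl=0.583333·-0.875000=-0.5104; V=0.250000+0.583333+-0.510417=0.3229
k=4 src: inc=-0.510417, refl=-0.510417·-0.333333=0.1701; V=0.833333+-0.510417+0.170139=0.4931
k=5 load: inc=0.170139, refl=0.170139·-0.875000=-0.1489; V=0.322917+0.170139+-0.148872=0.3442
k=6 src: inc=-0.148872, refl=-0.148872·-0.333333=0.0496; V=0.493056+-0.148872+0.049624=0.3938
k=7 load: inc=0.049624, refl=0.049624·-0.875000=-0.0434; V=0.344184+0.049624+-0.043421=0.3504
k=8 src: inc=-0.043421, refl=-0.043421·-0.333333=0.0145; V=0.393808+-0.043421+0.014474=0.3649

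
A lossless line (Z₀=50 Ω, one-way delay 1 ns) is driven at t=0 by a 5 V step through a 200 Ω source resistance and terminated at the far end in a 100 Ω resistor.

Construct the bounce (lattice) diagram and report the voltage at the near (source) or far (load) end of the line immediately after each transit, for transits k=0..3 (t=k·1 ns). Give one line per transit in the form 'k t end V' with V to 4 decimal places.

Γ_L=0.333333, Γ_S=0.600000; launch V₁=5·50/250=1.000000
k=0 src: V=1.0000
k=1 load: inc=1.000000, refl=1.000000·0.333333=0.3333; V=0.000000+1.000000+0.333333=1.3333
k=2 src: inc=0.333333, refl=0.333333·0.600000=0.2000; V=1.000000+0.333333+0.200000=1.5333
k=3 load: inc=0.200000, refl=0.200000·0.333333=0.0667; V=1.333333+0.200000+0.066667=1.6000

0 0 source 1.0000
1 1 load 1.3333
2 2 source 1.5333
3 3 load 1.6000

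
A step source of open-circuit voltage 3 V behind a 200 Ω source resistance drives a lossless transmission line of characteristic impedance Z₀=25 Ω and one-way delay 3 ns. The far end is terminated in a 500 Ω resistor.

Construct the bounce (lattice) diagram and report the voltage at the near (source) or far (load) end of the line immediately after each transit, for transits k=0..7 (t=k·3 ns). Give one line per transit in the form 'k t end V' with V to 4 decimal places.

Γ_L=0.904762, Γ_S=0.777778; launch V₁=3·25/225=0.333333
k=0 src: V=0.3333
k=1 load: inc=0.333333, refl=0.333333·0.904762=0.3016; V=0.000000+0.333333+0.301587=0.6349
k=2 src: inc=0.301587, refl=0.301587·0.777778=0.2346; V=0.333333+0.301587+0.234568=0.8695
k=3 load: inc=0.234568, refl=0.234568·0.904762=0.2122; V=0.634921+0.234568+0.212228=1.0817
k=4 src: inc=0.212228, refl=0.212228·0.777778=0.1651; V=0.869489+0.212228+0.165066=1.2468
k=5 load: inc=0.165066, refl=0.165066·0.904762=0.1493; V=1.081717+0.165066+0.149346=1.3961
k=6 src: inc=0.149346, refl=0.149346·0.777778=0.1162; V=1.246783+0.149346+0.116158=1.5123
k=7 load: inc=0.116158, refl=0.116158·0.904762=0.1051; V=1.396129+0.116158+0.105095=1.6174

0 0 source 0.3333
1 3 load 0.6349
2 6 source 0.8695
3 9 load 1.0817
4 12 source 1.2468
5 15 load 1.3961
6 18 source 1.5123
7 21 load 1.6174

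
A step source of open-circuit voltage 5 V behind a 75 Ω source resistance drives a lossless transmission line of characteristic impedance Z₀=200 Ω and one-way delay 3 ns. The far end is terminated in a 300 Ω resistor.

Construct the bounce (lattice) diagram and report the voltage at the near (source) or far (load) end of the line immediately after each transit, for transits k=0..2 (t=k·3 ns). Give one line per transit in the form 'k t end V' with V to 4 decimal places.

0 0 source 3.6364
1 3 load 4.3636
2 6 source 4.0331

Γ_L=0.200000, Γ_S=-0.454545; launch V₁=5·200/275=3.636364
k=0 src: V=3.6364
k=1 load: inc=3.636364, refl=3.636364·0.200000=0.7273; V=0.000000+3.636364+0.727273=4.3636
k=2 src: inc=0.727273, refl=0.727273·-0.454545=-0.3306; V=3.636364+0.727273+-0.330579=4.0331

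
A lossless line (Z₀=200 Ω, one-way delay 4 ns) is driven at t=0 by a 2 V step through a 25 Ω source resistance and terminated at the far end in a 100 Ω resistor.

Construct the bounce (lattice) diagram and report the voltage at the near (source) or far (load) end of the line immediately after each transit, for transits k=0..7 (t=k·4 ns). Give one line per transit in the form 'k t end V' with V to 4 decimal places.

Γ_L=-0.333333, Γ_S=-0.777778; launch V₁=2·200/225=1.777778
k=0 src: V=1.7778
k=1 load: inc=1.777778, refl=1.777778·-0.333333=-0.5926; V=0.000000+1.777778+-0.592593=1.1852
k=2 src: inc=-0.592593, refl=-0.592593·-0.777778=0.4609; V=1.777778+-0.592593+0.460905=1.6461
k=3 load: inc=0.460905, refl=0.460905·-0.333333=-0.1536; V=1.185185+0.460905+-0.153635=1.4925
k=4 src: inc=-0.153635, refl=-0.153635·-0.777778=0.1195; V=1.646091+-0.153635+0.119494=1.6119
k=5 load: inc=0.119494, refl=0.119494·-0.333333=-0.0398; V=1.492455+0.119494+-0.039831=1.5721
k=6 src: inc=-0.039831, refl=-0.039831·-0.777778=0.0310; V=1.611949+-0.039831+0.030980=1.6031
k=7 load: inc=0.030980, refl=0.030980·-0.333333=-0.0103; V=1.572118+0.030980+-0.010327=1.5928

0 0 source 1.7778
1 4 load 1.1852
2 8 source 1.6461
3 12 load 1.4925
4 16 source 1.6119
5 20 load 1.5721
6 24 source 1.6031
7 28 load 1.5928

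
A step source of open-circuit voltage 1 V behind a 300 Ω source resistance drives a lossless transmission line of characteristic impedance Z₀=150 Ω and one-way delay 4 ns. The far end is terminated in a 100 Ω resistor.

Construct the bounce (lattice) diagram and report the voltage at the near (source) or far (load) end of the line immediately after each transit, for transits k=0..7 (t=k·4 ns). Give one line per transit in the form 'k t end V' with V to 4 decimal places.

0 0 source 0.3333
1 4 load 0.2667
2 8 source 0.2444
3 12 load 0.2489
4 16 source 0.2504
5 20 load 0.2501
6 24 source 0.2500
7 28 load 0.2500

Γ_L=-0.200000, Γ_S=0.333333; launch V₁=1·150/450=0.333333
k=0 src: V=0.3333
k=1 load: inc=0.333333, refl=0.333333·-0.200000=-0.0667; V=0.000000+0.333333+-0.066667=0.2667
k=2 src: inc=-0.066667, refl=-0.066667·0.333333=-0.0222; V=0.333333+-0.066667+-0.022222=0.2444
k=3 load: inc=-0.022222, refl=-0.022222·-0.200000=0.0044; V=0.266667+-0.022222+0.004444=0.2489
k=4 src: inc=0.004444, refl=0.004444·0.333333=0.0015; V=0.244444+0.004444+0.001481=0.2504
k=5 load: inc=0.001481, refl=0.001481·-0.200000=-0.0003; V=0.248889+0.001481+-0.000296=0.2501
k=6 src: inc=-0.000296, refl=-0.000296·0.333333=-0.0001; V=0.250370+-0.000296+-0.000099=0.2500
k=7 load: inc=-0.000099, refl=-0.000099·-0.200000=0.0000; V=0.250074+-0.000099+0.000020=0.2500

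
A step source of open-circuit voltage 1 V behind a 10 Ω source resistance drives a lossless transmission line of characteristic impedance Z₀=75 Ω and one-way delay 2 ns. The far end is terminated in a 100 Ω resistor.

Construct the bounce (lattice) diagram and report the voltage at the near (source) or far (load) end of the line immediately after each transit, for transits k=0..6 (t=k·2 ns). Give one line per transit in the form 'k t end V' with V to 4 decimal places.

Γ_L=0.142857, Γ_S=-0.764706; launch V₁=1·75/85=0.882353
k=0 src: V=0.8824
k=1 load: inc=0.882353, refl=0.882353·0.142857=0.1261; V=0.000000+0.882353+0.126050=1.0084
k=2 src: inc=0.126050, refl=0.126050·-0.764706=-0.0964; V=0.882353+0.126050+-0.096391=0.9120
k=3 load: inc=-0.096391, refl=-0.096391·0.142857=-0.0138; V=1.008403+-0.096391+-0.013770=0.8982
k=4 src: inc=-0.013770, refl=-0.013770·-0.764706=0.0105; V=0.912012+-0.013770+0.010530=0.9088
k=5 load: inc=0.010530, refl=0.010530·0.142857=0.0015; V=0.898242+0.010530+0.001504=0.9103
k=6 src: inc=0.001504, refl=0.001504·-0.764706=-0.0012; V=0.908772+0.001504+-0.001150=0.9091

0 0 source 0.8824
1 2 load 1.0084
2 4 source 0.9120
3 6 load 0.8982
4 8 source 0.9088
5 10 load 0.9103
6 12 source 0.9091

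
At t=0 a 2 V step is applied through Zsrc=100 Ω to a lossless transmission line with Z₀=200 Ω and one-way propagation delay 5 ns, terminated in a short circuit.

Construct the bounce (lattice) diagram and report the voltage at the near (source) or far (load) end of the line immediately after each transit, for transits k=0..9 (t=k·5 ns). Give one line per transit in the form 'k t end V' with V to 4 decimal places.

0 0 source 1.3333
1 5 load 0.0000
2 10 source 0.4444
3 15 load 0.0000
4 20 source 0.1481
5 25 load 0.0000
6 30 source 0.0494
7 35 load 0.0000
8 40 source 0.0165
9 45 load 0.0000

Γ_L=-1.000000, Γ_S=-0.333333; launch V₁=2·200/300=1.333333
k=0 src: V=1.3333
k=1 load: inc=1.333333, refl=1.333333·-1.000000=-1.3333; V=0.000000+1.333333+-1.333333=0.0000
k=2 src: inc=-1.333333, refl=-1.333333·-0.333333=0.4444; V=1.333333+-1.333333+0.444444=0.4444
k=3 load: inc=0.444444, refl=0.444444·-1.000000=-0.4444; V=0.000000+0.444444+-0.444444=0.0000
k=4 src: inc=-0.444444, refl=-0.444444·-0.333333=0.1481; V=0.444444+-0.444444+0.148148=0.1481
k=5 load: inc=0.148148, refl=0.148148·-1.000000=-0.1481; V=0.000000+0.148148+-0.148148=0.0000
k=6 src: inc=-0.148148, refl=-0.148148·-0.333333=0.0494; V=0.148148+-0.148148+0.049383=0.0494
k=7 load: inc=0.049383, refl=0.049383·-1.000000=-0.0494; V=0.000000+0.049383+-0.049383=0.0000
k=8 src: inc=-0.049383, refl=-0.049383·-0.333333=0.0165; V=0.049383+-0.049383+0.016461=0.0165
k=9 load: inc=0.016461, refl=0.016461·-1.000000=-0.0165; V=0.000000+0.016461+-0.016461=0.0000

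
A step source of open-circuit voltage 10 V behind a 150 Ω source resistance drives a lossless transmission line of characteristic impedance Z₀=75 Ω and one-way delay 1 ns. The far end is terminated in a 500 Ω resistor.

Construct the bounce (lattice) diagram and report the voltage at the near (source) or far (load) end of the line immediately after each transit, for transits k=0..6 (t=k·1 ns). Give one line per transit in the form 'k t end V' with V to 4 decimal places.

Γ_L=0.739130, Γ_S=0.333333; launch V₁=10·75/225=3.333333
k=0 src: V=3.3333
k=1 load: inc=3.333333, refl=3.333333·0.739130=2.4638; V=0.000000+3.333333+2.463768=5.7971
k=2 src: inc=2.463768, refl=2.463768·0.333333=0.8213; V=3.333333+2.463768+0.821256=6.6184
k=3 load: inc=0.821256, refl=0.821256·0.739130=0.6070; V=5.797101+0.821256+0.607015=7.2254
k=4 src: inc=0.607015, refl=0.607015·0.333333=0.2023; V=6.618357+0.607015+0.202338=7.4277
k=5 load: inc=0.202338, refl=0.202338·0.739130=0.1496; V=7.225373+0.202338+0.149555=7.5773
k=6 src: inc=0.149555, refl=0.149555·0.333333=0.0499; V=7.427711+0.149555+0.049852=7.6271

0 0 source 3.3333
1 1 load 5.7971
2 2 source 6.6184
3 3 load 7.2254
4 4 source 7.4277
5 5 load 7.5773
6 6 source 7.6271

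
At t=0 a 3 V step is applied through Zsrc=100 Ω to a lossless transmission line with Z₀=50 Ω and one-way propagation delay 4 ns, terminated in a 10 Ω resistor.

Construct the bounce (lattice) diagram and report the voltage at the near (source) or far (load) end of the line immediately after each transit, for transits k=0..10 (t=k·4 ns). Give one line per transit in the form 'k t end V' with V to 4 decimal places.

0 0 source 1.0000
1 4 load 0.3333
2 8 source 0.1111
3 12 load 0.2593
4 16 source 0.3086
5 20 load 0.2757
6 24 source 0.2647
7 28 load 0.2721
8 32 source 0.2745
9 36 load 0.2729
10 40 source 0.2723

Γ_L=-0.666667, Γ_S=0.333333; launch V₁=3·50/150=1.000000
k=0 src: V=1.0000
k=1 load: inc=1.000000, refl=1.000000·-0.666667=-0.6667; V=0.000000+1.000000+-0.666667=0.3333
k=2 src: inc=-0.666667, refl=-0.666667·0.333333=-0.2222; V=1.000000+-0.666667+-0.222222=0.1111
k=3 load: inc=-0.222222, refl=-0.222222·-0.666667=0.1481; V=0.333333+-0.222222+0.148148=0.2593
k=4 src: inc=0.148148, refl=0.148148·0.333333=0.0494; V=0.111111+0.148148+0.049383=0.3086
k=5 load: inc=0.049383, refl=0.049383·-0.666667=-0.0329; V=0.259259+0.049383+-0.032922=0.2757
k=6 src: inc=-0.032922, refl=-0.032922·0.333333=-0.0110; V=0.308642+-0.032922+-0.010974=0.2647
k=7 load: inc=-0.010974, refl=-0.010974·-0.666667=0.0073; V=0.275720+-0.010974+0.007316=0.2721
k=8 src: inc=0.007316, refl=0.007316·0.333333=0.0024; V=0.264746+0.007316+0.002439=0.2745
k=9 load: inc=0.002439, refl=0.002439·-0.666667=-0.0016; V=0.272062+0.002439+-0.001626=0.2729
k=10 src: inc=-0.001626, refl=-0.001626·0.333333=-0.0005; V=0.274501+-0.001626+-0.000542=0.2723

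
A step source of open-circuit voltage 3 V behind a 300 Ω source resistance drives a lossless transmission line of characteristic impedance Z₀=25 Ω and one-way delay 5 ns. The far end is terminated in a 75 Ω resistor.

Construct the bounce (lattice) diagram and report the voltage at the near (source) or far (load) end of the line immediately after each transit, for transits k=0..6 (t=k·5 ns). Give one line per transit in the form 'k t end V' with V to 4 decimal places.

Γ_L=0.500000, Γ_S=0.846154; launch V₁=3·25/325=0.230769
k=0 src: V=0.2308
k=1 load: inc=0.230769, refl=0.230769·0.500000=0.1154; V=0.000000+0.230769+0.115385=0.3462
k=2 src: inc=0.115385, refl=0.115385·0.846154=0.0976; V=0.230769+0.115385+0.097633=0.4438
k=3 load: inc=0.097633, refl=0.097633·0.500000=0.0488; V=0.346154+0.097633+0.048817=0.4926
k=4 src: inc=0.048817, refl=0.048817·0.846154=0.0413; V=0.443787+0.048817+0.041306=0.5339
k=5 load: inc=0.041306, refl=0.041306·0.500000=0.0207; V=0.492604+0.041306+0.020653=0.5546
k=6 src: inc=0.020653, refl=0.020653·0.846154=0.0175; V=0.533910+0.020653+0.017476=0.5720

0 0 source 0.2308
1 5 load 0.3462
2 10 source 0.4438
3 15 load 0.4926
4 20 source 0.5339
5 25 load 0.5546
6 30 source 0.5720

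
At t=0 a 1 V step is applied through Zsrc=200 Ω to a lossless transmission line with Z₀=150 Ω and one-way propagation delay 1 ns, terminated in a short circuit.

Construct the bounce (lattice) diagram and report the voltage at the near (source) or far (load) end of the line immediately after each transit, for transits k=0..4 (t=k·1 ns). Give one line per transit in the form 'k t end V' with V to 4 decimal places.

Γ_L=-1.000000, Γ_S=0.142857; launch V₁=1·150/350=0.428571
k=0 src: V=0.4286
k=1 load: inc=0.428571, refl=0.428571·-1.000000=-0.4286; V=0.000000+0.428571+-0.428571=0.0000
k=2 src: inc=-0.428571, refl=-0.428571·0.142857=-0.0612; V=0.428571+-0.428571+-0.061224=-0.0612
k=3 load: inc=-0.061224, refl=-0.061224·-1.000000=0.0612; V=0.000000+-0.061224+0.061224=0.0000
k=4 src: inc=0.061224, refl=0.061224·0.142857=0.0087; V=-0.061224+0.061224+0.008746=0.0087

0 0 source 0.4286
1 1 load 0.0000
2 2 source -0.0612
3 3 load 0.0000
4 4 source 0.0087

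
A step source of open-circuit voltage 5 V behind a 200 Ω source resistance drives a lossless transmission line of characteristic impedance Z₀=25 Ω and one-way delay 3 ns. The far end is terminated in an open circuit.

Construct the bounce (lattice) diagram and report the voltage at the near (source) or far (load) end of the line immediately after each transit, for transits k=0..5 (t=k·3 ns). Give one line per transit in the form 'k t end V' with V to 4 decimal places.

0 0 source 0.5556
1 3 load 1.1111
2 6 source 1.5432
3 9 load 1.9753
4 12 source 2.3114
5 15 load 2.6475

Γ_L=1.000000, Γ_S=0.777778; launch V₁=5·25/225=0.555556
k=0 src: V=0.5556
k=1 load: inc=0.555556, refl=0.555556·1.000000=0.5556; V=0.000000+0.555556+0.555556=1.1111
k=2 src: inc=0.555556, refl=0.555556·0.777778=0.4321; V=0.555556+0.555556+0.432099=1.5432
k=3 load: inc=0.432099, refl=0.432099·1.000000=0.4321; V=1.111111+0.432099+0.432099=1.9753
k=4 src: inc=0.432099, refl=0.432099·0.777778=0.3361; V=1.543210+0.432099+0.336077=2.3114
k=5 load: inc=0.336077, refl=0.336077·1.000000=0.3361; V=1.975309+0.336077+0.336077=2.6475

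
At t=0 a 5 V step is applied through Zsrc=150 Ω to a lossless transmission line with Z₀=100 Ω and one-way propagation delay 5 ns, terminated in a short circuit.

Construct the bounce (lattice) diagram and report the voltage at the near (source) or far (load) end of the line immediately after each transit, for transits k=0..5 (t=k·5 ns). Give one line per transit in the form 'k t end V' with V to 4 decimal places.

Γ_L=-1.000000, Γ_S=0.200000; launch V₁=5·100/250=2.000000
k=0 src: V=2.0000
k=1 load: inc=2.000000, refl=2.000000·-1.000000=-2.0000; V=0.000000+2.000000+-2.000000=0.0000
k=2 src: inc=-2.000000, refl=-2.000000·0.200000=-0.4000; V=2.000000+-2.000000+-0.400000=-0.4000
k=3 load: inc=-0.400000, refl=-0.400000·-1.000000=0.4000; V=0.000000+-0.400000+0.400000=0.0000
k=4 src: inc=0.400000, refl=0.400000·0.200000=0.0800; V=-0.400000+0.400000+0.080000=0.0800
k=5 load: inc=0.080000, refl=0.080000·-1.000000=-0.0800; V=0.000000+0.080000+-0.080000=0.0000

0 0 source 2.0000
1 5 load 0.0000
2 10 source -0.4000
3 15 load 0.0000
4 20 source 0.0800
5 25 load 0.0000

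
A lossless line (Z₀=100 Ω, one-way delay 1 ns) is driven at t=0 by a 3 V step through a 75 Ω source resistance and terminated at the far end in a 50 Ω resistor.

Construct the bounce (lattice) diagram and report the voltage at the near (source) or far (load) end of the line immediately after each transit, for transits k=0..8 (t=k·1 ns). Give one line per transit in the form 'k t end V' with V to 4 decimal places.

0 0 source 1.7143
1 1 load 1.1429
2 2 source 1.2245
3 3 load 1.1973
4 4 source 1.2012
5 5 load 1.1999
6 6 source 1.2001
7 7 load 1.2000
8 8 source 1.2000

Γ_L=-0.333333, Γ_S=-0.142857; launch V₁=3·100/175=1.714286
k=0 src: V=1.7143
k=1 load: inc=1.714286, refl=1.714286·-0.333333=-0.5714; V=0.000000+1.714286+-0.571429=1.1429
k=2 src: inc=-0.571429, refl=-0.571429·-0.142857=0.0816; V=1.714286+-0.571429+0.081633=1.2245
k=3 load: inc=0.081633, refl=0.081633·-0.333333=-0.0272; V=1.142857+0.081633+-0.027211=1.1973
k=4 src: inc=-0.027211, refl=-0.027211·-0.142857=0.0039; V=1.224490+-0.027211+0.003887=1.2012
k=5 load: inc=0.003887, refl=0.003887·-0.333333=-0.0013; V=1.197279+0.003887+-0.001296=1.1999
k=6 src: inc=-0.001296, refl=-0.001296·-0.142857=0.0002; V=1.201166+-0.001296+0.000185=1.2001
k=7 load: inc=0.000185, refl=0.000185·-0.333333=-0.0001; V=1.199870+0.000185+-0.000062=1.2000
k=8 src: inc=-0.000062, refl=-0.000062·-0.142857=0.0000; V=1.200056+-0.000062+0.000009=1.2000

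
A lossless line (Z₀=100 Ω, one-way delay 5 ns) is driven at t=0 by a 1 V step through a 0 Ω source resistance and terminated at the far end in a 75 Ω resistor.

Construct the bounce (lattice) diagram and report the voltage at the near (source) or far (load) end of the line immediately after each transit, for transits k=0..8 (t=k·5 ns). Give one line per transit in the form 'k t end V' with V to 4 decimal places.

0 0 source 1.0000
1 5 load 0.8571
2 10 source 1.0000
3 15 load 0.9796
4 20 source 1.0000
5 25 load 0.9971
6 30 source 1.0000
7 35 load 0.9996
8 40 source 1.0000

Γ_L=-0.142857, Γ_S=-1.000000; launch V₁=1·100/100=1.000000
k=0 src: V=1.0000
k=1 load: inc=1.000000, refl=1.000000·-0.142857=-0.1429; V=0.000000+1.000000+-0.142857=0.8571
k=2 src: inc=-0.142857, refl=-0.142857·-1.000000=0.1429; V=1.000000+-0.142857+0.142857=1.0000
k=3 load: inc=0.142857, refl=0.142857·-0.142857=-0.0204; V=0.857143+0.142857+-0.020408=0.9796
k=4 src: inc=-0.020408, refl=-0.020408·-1.000000=0.0204; V=1.000000+-0.020408+0.020408=1.0000
k=5 load: inc=0.020408, refl=0.020408·-0.142857=-0.0029; V=0.979592+0.020408+-0.002915=0.9971
k=6 src: inc=-0.002915, refl=-0.002915·-1.000000=0.0029; V=1.000000+-0.002915+0.002915=1.0000
k=7 load: inc=0.002915, refl=0.002915·-0.142857=-0.0004; V=0.997085+0.002915+-0.000416=0.9996
k=8 src: inc=-0.000416, refl=-0.000416·-1.000000=0.0004; V=1.000000+-0.000416+0.000416=1.0000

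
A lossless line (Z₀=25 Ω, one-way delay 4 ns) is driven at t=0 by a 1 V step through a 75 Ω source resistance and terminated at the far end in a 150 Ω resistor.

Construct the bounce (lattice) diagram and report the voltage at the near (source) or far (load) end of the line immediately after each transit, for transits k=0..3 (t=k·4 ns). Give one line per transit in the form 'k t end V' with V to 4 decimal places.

0 0 source 0.2500
1 4 load 0.4286
2 8 source 0.5179
3 12 load 0.5816

Γ_L=0.714286, Γ_S=0.500000; launch V₁=1·25/100=0.250000
k=0 src: V=0.2500
k=1 load: inc=0.250000, refl=0.250000·0.714286=0.1786; V=0.000000+0.250000+0.178571=0.4286
k=2 src: inc=0.178571, refl=0.178571·0.500000=0.0893; V=0.250000+0.178571+0.089286=0.5179
k=3 load: inc=0.089286, refl=0.089286·0.714286=0.0638; V=0.428571+0.089286+0.063776=0.5816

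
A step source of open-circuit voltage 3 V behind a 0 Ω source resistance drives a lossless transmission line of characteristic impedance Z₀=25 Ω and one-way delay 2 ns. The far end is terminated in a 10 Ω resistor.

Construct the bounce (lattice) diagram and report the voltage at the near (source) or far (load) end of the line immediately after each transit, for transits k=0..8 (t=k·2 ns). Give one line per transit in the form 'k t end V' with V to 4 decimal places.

Γ_L=-0.428571, Γ_S=-1.000000; launch V₁=3·25/25=3.000000
k=0 src: V=3.0000
k=1 load: inc=3.000000, refl=3.000000·-0.428571=-1.2857; V=0.000000+3.000000+-1.285714=1.7143
k=2 src: inc=-1.285714, refl=-1.285714·-1.000000=1.2857; V=3.000000+-1.285714+1.285714=3.0000
k=3 load: inc=1.285714, refl=1.285714·-0.428571=-0.5510; V=1.714286+1.285714+-0.551020=2.4490
k=4 src: inc=-0.551020, refl=-0.551020·-1.000000=0.5510; V=3.000000+-0.551020+0.551020=3.0000
k=5 load: inc=0.551020, refl=0.551020·-0.428571=-0.2362; V=2.448980+0.551020+-0.236152=2.7638
k=6 src: inc=-0.236152, refl=-0.236152·-1.000000=0.2362; V=3.000000+-0.236152+0.236152=3.0000
k=7 load: inc=0.236152, refl=0.236152·-0.428571=-0.1012; V=2.763848+0.236152+-0.101208=2.8988
k=8 src: inc=-0.101208, refl=-0.101208·-1.000000=0.1012; V=3.000000+-0.101208+0.101208=3.0000

0 0 source 3.0000
1 2 load 1.7143
2 4 source 3.0000
3 6 load 2.4490
4 8 source 3.0000
5 10 load 2.7638
6 12 source 3.0000
7 14 load 2.8988
8 16 source 3.0000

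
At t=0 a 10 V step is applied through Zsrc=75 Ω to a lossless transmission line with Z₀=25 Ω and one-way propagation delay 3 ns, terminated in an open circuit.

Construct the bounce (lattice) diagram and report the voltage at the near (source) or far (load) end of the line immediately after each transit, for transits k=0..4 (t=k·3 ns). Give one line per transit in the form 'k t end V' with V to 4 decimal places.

0 0 source 2.5000
1 3 load 5.0000
2 6 source 6.2500
3 9 load 7.5000
4 12 source 8.1250

Γ_L=1.000000, Γ_S=0.500000; launch V₁=10·25/100=2.500000
k=0 src: V=2.5000
k=1 load: inc=2.500000, refl=2.500000·1.000000=2.5000; V=0.000000+2.500000+2.500000=5.0000
k=2 src: inc=2.500000, refl=2.500000·0.500000=1.2500; V=2.500000+2.500000+1.250000=6.2500
k=3 load: inc=1.250000, refl=1.250000·1.000000=1.2500; V=5.000000+1.250000+1.250000=7.5000
k=4 src: inc=1.250000, refl=1.250000·0.500000=0.6250; V=6.250000+1.250000+0.625000=8.1250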